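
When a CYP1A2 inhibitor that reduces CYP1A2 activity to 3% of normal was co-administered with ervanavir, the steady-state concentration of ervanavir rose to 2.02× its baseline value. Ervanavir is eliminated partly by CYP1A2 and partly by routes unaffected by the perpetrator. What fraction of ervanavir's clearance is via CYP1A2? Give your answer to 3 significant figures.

0.521

Let x = fm,CYP1A2. Because steady-state concentration ∝ 1/CL, relative clearance fell to 1/2.02 = 0.495.
Setting x·0.03 + (1 − x) = 0.495 and solving: x = (0.495 − 1)/(0.03 − 1) = 0.521.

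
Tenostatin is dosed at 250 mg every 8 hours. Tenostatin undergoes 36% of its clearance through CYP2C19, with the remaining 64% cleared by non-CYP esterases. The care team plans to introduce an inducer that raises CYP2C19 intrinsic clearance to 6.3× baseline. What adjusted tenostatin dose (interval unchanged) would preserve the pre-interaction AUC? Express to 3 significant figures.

The CYP2C19 pathway (36% of clearance) rises to 6.3× activity: 0.36 × 6.3 = 2.268.
Non-CYP routes (64%) are unchanged.
CL_new/CL_old = 2.268 + 0.64 = 2.908.
Exposure is unchanged when dose changes in proportion to clearance. New dose = 250 mg × 2.908 = 727 mg.

727 mg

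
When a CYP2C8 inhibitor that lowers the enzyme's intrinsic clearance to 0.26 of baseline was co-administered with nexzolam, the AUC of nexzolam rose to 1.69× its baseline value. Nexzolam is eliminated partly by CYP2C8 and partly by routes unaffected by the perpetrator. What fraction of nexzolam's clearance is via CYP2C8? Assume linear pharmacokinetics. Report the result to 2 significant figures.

0.55

CL'/CL = 1 / 1.69 = 0.5917
0.26·fm + (1 − fm) = 0.5917
fm = (0.5917 − 1) / (0.26 − 1) = 0.55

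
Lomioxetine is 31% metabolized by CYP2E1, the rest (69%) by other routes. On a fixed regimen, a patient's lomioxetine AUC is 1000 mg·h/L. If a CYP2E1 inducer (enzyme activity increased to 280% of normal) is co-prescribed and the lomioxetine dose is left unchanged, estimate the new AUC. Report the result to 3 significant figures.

642 mg·h/L

CYP2E1: 0.31 × 2.8 = 0.868
Other: 0.69 (unchanged)
CL_new/CL_old = 0.868 + 0.69 = 1.558.
AUC ∝ 1/CL, so new value = 1000 / 1.558 = 642 mg·h/L.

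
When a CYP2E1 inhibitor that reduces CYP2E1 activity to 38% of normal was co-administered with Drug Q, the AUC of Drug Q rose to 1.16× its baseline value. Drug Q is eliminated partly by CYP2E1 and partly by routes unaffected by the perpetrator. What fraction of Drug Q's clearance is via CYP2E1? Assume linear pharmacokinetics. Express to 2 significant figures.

0.22

Let fm be the CYP2E1 fraction. New clearance relative to baseline = fm × 0.38 + (1 − fm).
AUC ratio = 1 / (new CL fraction), so new CL fraction = 1 / 1.16 = 0.8621.
fm × 0.38 + 1 − fm = 0.8621  ⇒  fm × (0.38 − 1) = −0.1379  ⇒  fm = 0.22.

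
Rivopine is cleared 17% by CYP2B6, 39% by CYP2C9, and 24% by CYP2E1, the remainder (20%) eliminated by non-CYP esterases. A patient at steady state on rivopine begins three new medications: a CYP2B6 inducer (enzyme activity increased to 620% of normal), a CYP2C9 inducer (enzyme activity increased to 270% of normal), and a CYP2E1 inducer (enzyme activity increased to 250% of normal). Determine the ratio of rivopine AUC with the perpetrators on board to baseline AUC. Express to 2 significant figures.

0.34

The CYP2B6 pathway (17% of clearance) rises to 6.2× activity: 0.17 × 6.2 = 1.054.
The CYP2C9 pathway (39% of clearance) rises to 2.7× activity: 0.39 × 2.7 = 1.053.
The CYP2E1 pathway (24% of clearance) increases to 2.5× activity: 0.24 × 2.5 = 0.6.
Non-CYP routes (20%) are unchanged.
Relative clearance = 1.054 + 1.053 + 0.6 + 0.2 = 2.907.
Because AUC varies inversely with clearance, the combined effect is 1 / 2.907 = 0.34.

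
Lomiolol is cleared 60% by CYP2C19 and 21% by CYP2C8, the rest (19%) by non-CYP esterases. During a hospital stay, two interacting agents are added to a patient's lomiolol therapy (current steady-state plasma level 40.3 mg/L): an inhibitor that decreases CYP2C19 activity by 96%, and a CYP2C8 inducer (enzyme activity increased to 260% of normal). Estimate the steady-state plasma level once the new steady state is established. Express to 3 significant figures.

CYP2C19: 0.6 × 0.04 = 0.024
CYP2C8: 0.21 × 2.6 = 0.546
Other: 0.19 (unchanged)
Relative clearance = 0.024 + 0.546 + 0.19 = 0.76.
Steady-state plasma level ∝ 1/CL: new value = 40.3 / 0.76 = 53.0 mg/L.

53.0 mg/L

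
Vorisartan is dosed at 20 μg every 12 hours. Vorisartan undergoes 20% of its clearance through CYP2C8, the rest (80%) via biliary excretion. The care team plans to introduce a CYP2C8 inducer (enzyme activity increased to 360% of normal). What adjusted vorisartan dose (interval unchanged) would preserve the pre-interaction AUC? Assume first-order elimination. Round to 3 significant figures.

30.4 μg

The CYP2C8 pathway (20% of clearance) increases to 3.6× activity: 0.2 × 3.6 = 0.72.
The remaining 80% of clearance is unaffected.
CL_new/CL_old = 0.72 + 0.8 = 1.52.
Exposure is unchanged when dose changes in proportion to clearance. New dose = 20 μg × 1.52 = 30.4 μg.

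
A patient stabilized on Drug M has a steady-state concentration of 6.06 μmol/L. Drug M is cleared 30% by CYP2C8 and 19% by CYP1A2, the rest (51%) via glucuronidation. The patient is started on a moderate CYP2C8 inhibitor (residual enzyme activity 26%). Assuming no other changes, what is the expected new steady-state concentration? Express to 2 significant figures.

The CYP2C8 pathway (30% of clearance) is reduced to 0.26× activity: 0.3 × 0.26 = 0.078.
CYP1A2 (19%) and the residual 51% are unaffected.
Relative clearance = 0.078 + 0.19 + 0.51 = 0.778.
New steady-state concentration = baseline ÷ relative clearance = 6.06 / 0.778 = 7.8 μmol/L.

7.8 μmol/L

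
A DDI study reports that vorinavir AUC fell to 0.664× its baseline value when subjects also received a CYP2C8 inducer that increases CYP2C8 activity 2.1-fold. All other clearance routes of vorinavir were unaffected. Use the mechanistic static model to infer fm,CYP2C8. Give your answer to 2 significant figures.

CL'/CL = 1 / 0.664 = 1.506
2.1·fm + (1 − fm) = 1.506
fm = (1.506 − 1) / (2.1 − 1) = 0.46

0.46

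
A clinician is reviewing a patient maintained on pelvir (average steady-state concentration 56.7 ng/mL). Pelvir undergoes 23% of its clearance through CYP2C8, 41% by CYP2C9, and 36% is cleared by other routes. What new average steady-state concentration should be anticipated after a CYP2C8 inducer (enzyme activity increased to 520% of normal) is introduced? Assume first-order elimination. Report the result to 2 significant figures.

29 ng/mL

CYP2C8: 0.23 × 5.2 = 1.196
CYP2C9: 0.41 (unchanged)
Other: 0.36 (unchanged)
CL_new/CL_old = 1.196 + 0.41 + 0.36 = 1.966.
With dosing unchanged, average steady-state concentration scales as 1/CL: 56.7 / 1.966 = 29 ng/mL.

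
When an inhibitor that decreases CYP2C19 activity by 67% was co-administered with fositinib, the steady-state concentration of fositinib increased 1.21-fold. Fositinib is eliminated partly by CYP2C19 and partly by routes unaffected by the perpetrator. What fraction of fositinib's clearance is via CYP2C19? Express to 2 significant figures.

0.26

Call the CYP2C19 fraction fm. After the interaction, CL_new/CL_old = fm × 0.33 + (1 − fm).
Steady-state concentration ratio = 1 / (new CL fraction), so new CL fraction = 1 / 1.21 = 0.8264.
fm × 0.33 + 1 − fm = 0.8264  ⇒  fm × (0.33 − 1) = −0.1736  ⇒  fm = 0.26.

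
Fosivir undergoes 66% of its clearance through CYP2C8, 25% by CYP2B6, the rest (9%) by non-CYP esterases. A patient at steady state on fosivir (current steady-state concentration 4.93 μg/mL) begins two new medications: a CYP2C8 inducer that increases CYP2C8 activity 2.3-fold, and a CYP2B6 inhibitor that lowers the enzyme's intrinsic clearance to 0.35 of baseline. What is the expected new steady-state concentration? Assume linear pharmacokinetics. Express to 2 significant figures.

The CYP2C8 pathway (66% of clearance) increases to 2.3× activity: 0.66 × 2.3 = 1.518.
The CYP2B6 pathway (25% of clearance) is reduced to 0.35× activity: 0.25 × 0.35 = 0.0875.
Non-CYP routes (9%) are unchanged.
Relative clearance = 1.518 + 0.0875 + 0.09 = 1.6955.
New steady-state concentration = 4.93 / 1.6955 = 2.9 μg/mL (concentration scales inversely with clearance).

2.9 μg/mL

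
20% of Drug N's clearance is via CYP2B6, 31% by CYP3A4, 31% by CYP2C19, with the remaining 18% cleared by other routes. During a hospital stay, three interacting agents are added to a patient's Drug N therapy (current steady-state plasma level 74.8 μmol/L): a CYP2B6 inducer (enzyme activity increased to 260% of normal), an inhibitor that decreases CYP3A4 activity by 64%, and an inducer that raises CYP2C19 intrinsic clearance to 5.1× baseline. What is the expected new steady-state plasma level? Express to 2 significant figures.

The CYP2B6 pathway (20% of clearance) rises to 2.6× activity: 0.2 × 2.6 = 0.52.
The CYP3A4 pathway (31% of clearance) is reduced to 0.36× activity: 0.31 × 0.36 = 0.1116.
The CYP2C19 pathway (31% of clearance) is boosted to 5.1× activity: 0.31 × 5.1 = 1.581.
The remaining 18% of clearance is unaffected.
CL_new/CL_old = 0.52 + 0.1116 + 1.581 + 0.18 = 2.3926.
Steady-state plasma level ∝ 1/CL: new value = 74.8 / 2.3926 = 31 μmol/L.

31 μmol/L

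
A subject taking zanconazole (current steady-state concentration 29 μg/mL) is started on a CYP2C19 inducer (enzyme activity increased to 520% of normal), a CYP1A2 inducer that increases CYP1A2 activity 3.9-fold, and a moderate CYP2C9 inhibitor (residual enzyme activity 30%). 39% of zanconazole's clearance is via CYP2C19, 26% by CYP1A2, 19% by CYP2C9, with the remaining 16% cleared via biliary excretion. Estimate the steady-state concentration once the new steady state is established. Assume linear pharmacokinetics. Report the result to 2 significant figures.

8.9 μg/mL

The CYP2C19 pathway (39% of clearance) is boosted to 5.2× activity: 0.39 × 5.2 = 2.028.
The CYP1A2 pathway (26% of clearance) is boosted to 3.9× activity: 0.26 × 3.9 = 1.014.
The CYP2C9 pathway (19% of clearance) drops to 0.3× activity: 0.19 × 0.3 = 0.057.
Non-CYP routes (16%) are unchanged.
CL_new/CL_old = 2.028 + 1.014 + 0.057 + 0.16 = 3.259.
New steady-state concentration = 29 / 3.259 = 8.9 μg/mL (concentration scales inversely with clearance).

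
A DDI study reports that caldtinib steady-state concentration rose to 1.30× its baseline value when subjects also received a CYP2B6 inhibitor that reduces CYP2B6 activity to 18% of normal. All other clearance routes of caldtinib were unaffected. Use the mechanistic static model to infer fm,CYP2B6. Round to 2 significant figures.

0.28

Write x for the fraction cleared via CYP2B6. The observed steady-state concentration change means clearance fell to 1/1.30 = 0.7692 of baseline.
Only the CYP2B6 route changed, so 0.7692 = x·0.18 + (1 − x), giving x = 0.28.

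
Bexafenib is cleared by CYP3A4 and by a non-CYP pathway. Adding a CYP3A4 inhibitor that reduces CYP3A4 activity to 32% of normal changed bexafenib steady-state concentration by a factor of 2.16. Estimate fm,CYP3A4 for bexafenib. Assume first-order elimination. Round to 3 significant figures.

0.790

CL'/CL = 1 / 2.16 = 0.463
0.32·fm + (1 − fm) = 0.463
fm = (0.463 − 1) / (0.32 − 1) = 0.790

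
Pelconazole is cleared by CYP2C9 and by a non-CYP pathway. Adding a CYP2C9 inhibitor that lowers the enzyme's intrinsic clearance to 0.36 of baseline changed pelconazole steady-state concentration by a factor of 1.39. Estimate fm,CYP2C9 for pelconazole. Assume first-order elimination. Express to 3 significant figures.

CL'/CL = 1 / 1.39 = 0.7194
0.36·fm + (1 − fm) = 0.7194
fm = (0.7194 − 1) / (0.36 − 1) = 0.438

0.438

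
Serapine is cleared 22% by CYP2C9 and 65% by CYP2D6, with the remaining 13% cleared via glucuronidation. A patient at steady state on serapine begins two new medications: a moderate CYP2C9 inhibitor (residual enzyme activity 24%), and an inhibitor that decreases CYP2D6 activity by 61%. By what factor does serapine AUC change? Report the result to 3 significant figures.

2.29

The CYP2C9 pathway (22% of clearance) falls to 0.24× activity: 0.22 × 0.24 = 0.0528.
The CYP2D6 pathway (65% of clearance) is reduced to 0.39× activity: 0.65 × 0.39 = 0.2535.
The remaining 13% of clearance is unaffected.
CL_new/CL_old = 0.0528 + 0.2535 + 0.13 = 0.4363.
Net AUC ratio = 1 / 0.4363 = 2.29.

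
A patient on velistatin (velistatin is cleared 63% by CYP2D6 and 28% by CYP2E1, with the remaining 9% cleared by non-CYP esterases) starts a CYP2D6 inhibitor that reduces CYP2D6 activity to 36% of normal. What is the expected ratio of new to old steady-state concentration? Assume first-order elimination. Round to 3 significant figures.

1.68

The CYP2D6 pathway (63% of clearance) falls to 0.36× activity: 0.63 × 0.36 = 0.2268.
CYP2E1 (28%) and the residual 9% are unaffected.
Relative clearance = 0.2268 + 0.28 + 0.09 = 0.5968.
Steady-state concentration is inversely proportional to clearance, so the fold-change is 1 / 0.5968 = 1.68.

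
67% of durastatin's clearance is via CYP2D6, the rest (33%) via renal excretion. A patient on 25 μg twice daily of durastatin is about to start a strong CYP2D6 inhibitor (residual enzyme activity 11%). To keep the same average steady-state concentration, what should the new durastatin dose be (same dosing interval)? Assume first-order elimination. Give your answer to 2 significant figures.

10 μg

The CYP2D6 pathway (67% of clearance) is reduced to 0.11× activity: 0.67 × 0.11 = 0.0737.
Non-CYP routes (33%) are unchanged.
New clearance relative to baseline: 0.0737 + 0.33 = 0.4037.
Exposure is unchanged when dose changes in proportion to clearance. New dose = 25 μg × 0.4037 = 10 μg.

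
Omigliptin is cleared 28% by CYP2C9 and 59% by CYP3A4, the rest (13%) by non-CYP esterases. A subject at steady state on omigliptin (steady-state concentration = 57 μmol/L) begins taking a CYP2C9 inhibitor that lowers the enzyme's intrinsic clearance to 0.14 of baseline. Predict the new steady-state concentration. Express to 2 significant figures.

The CYP2C9 pathway (28% of clearance) is reduced to 0.14× activity: 0.28 × 0.14 = 0.0392.
CYP3A4 (59%) and the residual 13% are unaffected.
CL_new/CL_old = 0.0392 + 0.59 + 0.13 = 0.7592.
With dosing unchanged, steady-state concentration scales as 1/CL: 57 / 0.7592 = 75 μmol/L.

75 μmol/L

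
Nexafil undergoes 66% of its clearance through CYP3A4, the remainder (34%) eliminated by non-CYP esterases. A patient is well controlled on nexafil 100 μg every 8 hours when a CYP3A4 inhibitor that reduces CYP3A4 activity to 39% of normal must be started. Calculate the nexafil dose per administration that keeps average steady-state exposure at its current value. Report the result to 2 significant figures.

60 μg

CYP3A4: 0.66 × 0.39 = 0.2574
Other: 0.34 (unchanged)
CL_new/CL_old = 0.2574 + 0.34 = 0.5974.
Css,avg = (dose rate)/CL, so holding Css fixed requires dose ∝ CL: 100 × 0.5974 = 60 μg.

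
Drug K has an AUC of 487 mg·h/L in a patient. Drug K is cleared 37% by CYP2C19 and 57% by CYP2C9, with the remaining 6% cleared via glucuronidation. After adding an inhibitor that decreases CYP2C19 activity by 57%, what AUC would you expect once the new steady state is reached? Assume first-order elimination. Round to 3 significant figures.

CYP2C19: 0.37 × 0.43 = 0.1591
CYP2C9: 0.57 (unchanged)
Other: 0.06 (unchanged)
Relative clearance = 0.1591 + 0.57 + 0.06 = 0.7891.
New AUC = baseline ÷ relative clearance = 487 / 0.7891 = 617 mg·h/L.

617 mg·h/L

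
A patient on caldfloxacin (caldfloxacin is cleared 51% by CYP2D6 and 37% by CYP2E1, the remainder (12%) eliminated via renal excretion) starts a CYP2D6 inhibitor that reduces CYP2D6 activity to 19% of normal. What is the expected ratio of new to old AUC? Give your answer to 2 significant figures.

1.7

CYP2D6: 0.51 × 0.19 = 0.0969
CYP2E1: 0.37 (unchanged)
Other: 0.12 (unchanged)
New clearance relative to baseline: 0.0969 + 0.37 + 0.12 = 0.5869.
AUC is inversely proportional to clearance, so the fold-change is 1 / 0.5869 = 1.7.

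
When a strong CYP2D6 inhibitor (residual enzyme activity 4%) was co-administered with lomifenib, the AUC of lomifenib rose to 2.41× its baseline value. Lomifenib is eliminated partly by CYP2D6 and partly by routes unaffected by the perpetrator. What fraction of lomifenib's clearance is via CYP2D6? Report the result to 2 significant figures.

Call the CYP2D6 fraction fm. After the interaction, CL_new/CL_old = fm × 0.04 + (1 − fm).
AUC ratio = 1 / (new CL fraction), so new CL fraction = 1 / 2.41 = 0.4149.
fm × 0.04 + 1 − fm = 0.4149  ⇒  fm × (0.04 − 1) = −0.5851  ⇒  fm = 0.61.

0.61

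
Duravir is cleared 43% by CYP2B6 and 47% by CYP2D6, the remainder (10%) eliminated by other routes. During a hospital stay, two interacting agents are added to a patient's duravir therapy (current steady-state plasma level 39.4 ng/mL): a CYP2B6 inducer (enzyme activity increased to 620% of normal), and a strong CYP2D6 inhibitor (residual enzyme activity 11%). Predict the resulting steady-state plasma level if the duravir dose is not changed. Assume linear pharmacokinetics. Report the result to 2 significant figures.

14 ng/mL

The CYP2B6 pathway (43% of clearance) is boosted to 6.2× activity: 0.43 × 6.2 = 2.666.
The CYP2D6 pathway (47% of clearance) is reduced to 0.11× activity: 0.47 × 0.11 = 0.0517.
The remaining 10% of clearance is unaffected.
CL_new/CL_old = 2.666 + 0.0517 + 0.1 = 2.8177.
Steady-state plasma level ∝ 1/CL: new value = 39.4 / 2.8177 = 14 ng/mL.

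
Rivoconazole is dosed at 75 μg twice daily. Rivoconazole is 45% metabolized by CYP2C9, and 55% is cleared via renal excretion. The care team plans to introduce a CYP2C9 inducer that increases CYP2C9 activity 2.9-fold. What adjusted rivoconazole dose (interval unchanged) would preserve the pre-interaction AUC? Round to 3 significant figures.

139 μg

The CYP2C9 pathway (45% of clearance) is boosted to 2.9× activity: 0.45 × 2.9 = 1.305.
The remaining 55% of clearance is unaffected.
Relative clearance = 1.305 + 0.55 = 1.855.
Exposure is unchanged when dose changes in proportion to clearance. New dose = 75 μg × 1.855 = 139 μg.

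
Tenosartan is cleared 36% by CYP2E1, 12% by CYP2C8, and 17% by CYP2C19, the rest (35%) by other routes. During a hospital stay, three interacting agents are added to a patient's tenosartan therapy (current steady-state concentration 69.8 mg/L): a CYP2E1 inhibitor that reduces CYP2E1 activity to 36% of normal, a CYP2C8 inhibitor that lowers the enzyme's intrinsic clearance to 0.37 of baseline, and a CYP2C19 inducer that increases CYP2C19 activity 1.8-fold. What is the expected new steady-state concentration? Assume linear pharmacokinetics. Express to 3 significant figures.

84.1 mg/L

CYP2E1: 0.36 × 0.36 = 0.1296
CYP2C8: 0.12 × 0.37 = 0.0444
CYP2C19: 0.17 × 1.8 = 0.306
Other: 0.35 (unchanged)
New clearance relative to baseline: 0.1296 + 0.0444 + 0.306 + 0.35 = 0.83.
Dividing the baseline by the relative clearance: 69.8 / 0.83 = 84.1 mg/L.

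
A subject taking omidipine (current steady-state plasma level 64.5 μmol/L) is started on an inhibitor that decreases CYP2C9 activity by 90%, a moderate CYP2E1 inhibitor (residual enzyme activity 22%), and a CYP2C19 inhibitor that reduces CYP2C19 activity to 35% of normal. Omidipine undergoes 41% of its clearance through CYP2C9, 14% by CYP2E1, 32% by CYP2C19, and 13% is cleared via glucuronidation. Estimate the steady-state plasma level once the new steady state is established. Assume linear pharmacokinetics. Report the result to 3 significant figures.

The CYP2C9 pathway (41% of clearance) drops to 0.1× activity: 0.41 × 0.1 = 0.041.
The CYP2E1 pathway (14% of clearance) drops to 0.22× activity: 0.14 × 0.22 = 0.0308.
The CYP2C19 pathway (32% of clearance) drops to 0.35× activity: 0.32 × 0.35 = 0.112.
The remaining 13% of clearance is unaffected.
Relative clearance = 0.041 + 0.0308 + 0.112 + 0.13 = 0.3138.
New steady-state plasma level = 64.5 / 0.3138 = 206 μmol/L (concentration scales inversely with clearance).

206 μmol/L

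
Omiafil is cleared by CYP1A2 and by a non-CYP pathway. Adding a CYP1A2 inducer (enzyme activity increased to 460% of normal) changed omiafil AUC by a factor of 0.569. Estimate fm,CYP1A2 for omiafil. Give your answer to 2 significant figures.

0.21

CL'/CL = 1 / 0.569 = 1.757
4.6·fm + (1 − fm) = 1.757
fm = (1.757 − 1) / (4.6 − 1) = 0.21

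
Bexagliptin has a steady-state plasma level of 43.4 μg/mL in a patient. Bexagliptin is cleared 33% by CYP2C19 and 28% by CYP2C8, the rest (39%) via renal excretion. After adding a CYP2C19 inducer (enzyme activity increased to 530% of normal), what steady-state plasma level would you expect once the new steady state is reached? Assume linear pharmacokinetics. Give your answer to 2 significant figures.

18 μg/mL

The CYP2C19 pathway (33% of clearance) rises to 5.3× activity: 0.33 × 5.3 = 1.749.
CYP2C8 (28%) and the residual 39% are unaffected.
New clearance relative to baseline: 1.749 + 0.28 + 0.39 = 2.419.
With dosing unchanged, steady-state plasma level scales as 1/CL: 43.4 / 2.419 = 18 μg/mL.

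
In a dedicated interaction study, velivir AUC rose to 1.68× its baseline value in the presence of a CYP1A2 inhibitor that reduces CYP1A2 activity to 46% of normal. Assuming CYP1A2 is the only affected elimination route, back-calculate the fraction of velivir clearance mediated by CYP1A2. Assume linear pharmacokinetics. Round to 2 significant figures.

Let fm be the CYP1A2 fraction. New clearance relative to baseline = fm × 0.46 + (1 − fm).
AUC ratio = 1 / (new CL fraction), so new CL fraction = 1 / 1.68 = 0.5952.
fm × 0.46 + 1 − fm = 0.5952  ⇒  fm × (0.46 − 1) = −0.4048  ⇒  fm = 0.75.

0.75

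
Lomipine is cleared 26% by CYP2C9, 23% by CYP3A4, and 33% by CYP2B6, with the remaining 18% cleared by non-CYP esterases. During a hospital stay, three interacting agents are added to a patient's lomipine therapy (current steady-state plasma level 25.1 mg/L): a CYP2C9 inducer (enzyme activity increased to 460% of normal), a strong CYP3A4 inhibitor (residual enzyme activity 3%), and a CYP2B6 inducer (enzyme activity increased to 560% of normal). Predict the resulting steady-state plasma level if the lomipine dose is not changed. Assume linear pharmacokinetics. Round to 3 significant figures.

7.77 mg/L

CYP2C9: 0.26 × 4.6 = 1.196
CYP3A4: 0.23 × 0.03 = 0.0069
CYP2B6: 0.33 × 5.6 = 1.848
Other: 0.18 (unchanged)
CL_new/CL_old = 1.196 + 0.0069 + 1.848 + 0.18 = 3.2309.
Steady-state plasma level ∝ 1/CL: new value = 25.1 / 3.2309 = 7.77 mg/L.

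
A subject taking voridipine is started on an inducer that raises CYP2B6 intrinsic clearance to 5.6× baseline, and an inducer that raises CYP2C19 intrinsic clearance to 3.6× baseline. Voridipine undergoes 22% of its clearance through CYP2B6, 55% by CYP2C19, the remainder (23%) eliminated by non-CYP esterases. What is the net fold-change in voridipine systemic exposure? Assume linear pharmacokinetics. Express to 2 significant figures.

CYP2B6: 0.22 × 5.6 = 1.232
CYP2C19: 0.55 × 3.6 = 1.98
Other: 0.23 (unchanged)
Relative clearance = 1.232 + 1.98 + 0.23 = 3.442.
Systemic exposure ∝ 1/CL: fold-change = 1 / 3.442 = 0.29.

0.29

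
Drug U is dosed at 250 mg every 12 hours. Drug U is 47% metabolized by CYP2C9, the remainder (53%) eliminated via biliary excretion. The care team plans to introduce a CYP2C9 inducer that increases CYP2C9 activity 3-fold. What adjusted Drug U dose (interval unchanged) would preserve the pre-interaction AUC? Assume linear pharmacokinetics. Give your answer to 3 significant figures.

CYP2C9: 0.47 × 3 = 1.41
Other: 0.53 (unchanged)
New clearance relative to baseline: 1.41 + 0.53 = 1.94.
Exposure is unchanged when dose changes in proportion to clearance. New dose = 250 mg × 1.94 = 485 mg.

485 mg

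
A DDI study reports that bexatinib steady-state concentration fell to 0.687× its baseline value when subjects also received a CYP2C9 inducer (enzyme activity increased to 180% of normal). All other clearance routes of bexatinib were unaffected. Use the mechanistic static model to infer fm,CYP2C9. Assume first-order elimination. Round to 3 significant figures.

0.570

Let x = fm,CYP2C9. Because steady-state concentration ∝ 1/CL, relative clearance rose to 1/0.687 = 1.456.
Only the CYP2C9 route changed, so 1.456 = x·1.8 + (1 − x), giving x = 0.570.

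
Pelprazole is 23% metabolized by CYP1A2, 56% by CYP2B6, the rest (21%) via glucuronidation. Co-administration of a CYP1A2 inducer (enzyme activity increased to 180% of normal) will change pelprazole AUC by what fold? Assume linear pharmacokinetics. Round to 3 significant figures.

The CYP1A2 pathway (23% of clearance) increases to 1.8× activity: 0.23 × 1.8 = 0.414.
CYP2B6 (56%) and the residual 21% are unaffected.
CL_new/CL_old = 0.414 + 0.56 + 0.21 = 1.184.
AUC ratio = CL_old/CL_new = 1 / 1.184 = 0.845.

0.845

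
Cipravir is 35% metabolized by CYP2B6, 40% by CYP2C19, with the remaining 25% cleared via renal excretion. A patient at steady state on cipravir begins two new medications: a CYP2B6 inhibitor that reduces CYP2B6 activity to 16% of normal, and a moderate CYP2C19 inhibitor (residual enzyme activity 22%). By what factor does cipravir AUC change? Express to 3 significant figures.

2.54

The CYP2B6 pathway (35% of clearance) is reduced to 0.16× activity: 0.35 × 0.16 = 0.056.
The CYP2C19 pathway (40% of clearance) falls to 0.22× activity: 0.4 × 0.22 = 0.088.
The remaining 25% of clearance is unaffected.
CL_new/CL_old = 0.056 + 0.088 + 0.25 = 0.394.
Because AUC varies inversely with clearance, the combined effect is 1 / 0.394 = 2.54.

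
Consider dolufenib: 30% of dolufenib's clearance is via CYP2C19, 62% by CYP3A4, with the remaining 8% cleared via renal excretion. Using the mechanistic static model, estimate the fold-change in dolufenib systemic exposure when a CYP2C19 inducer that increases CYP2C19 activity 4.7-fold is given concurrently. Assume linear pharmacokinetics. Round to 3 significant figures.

0.474

CYP2C19: 0.3 × 4.7 = 1.41
CYP3A4: 0.62 (unchanged)
Other: 0.08 (unchanged)
Relative clearance = 1.41 + 0.62 + 0.08 = 2.11.
Systemic exposure is inversely proportional to clearance, so the fold-change is 1 / 2.11 = 0.474.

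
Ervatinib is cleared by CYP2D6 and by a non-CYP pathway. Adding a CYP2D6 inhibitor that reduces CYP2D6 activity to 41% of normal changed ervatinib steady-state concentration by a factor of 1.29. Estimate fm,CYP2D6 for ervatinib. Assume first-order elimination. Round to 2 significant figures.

CL'/CL = 1 / 1.29 = 0.7752
0.41·fm + (1 − fm) = 0.7752
fm = (0.7752 − 1) / (0.41 − 1) = 0.38

0.38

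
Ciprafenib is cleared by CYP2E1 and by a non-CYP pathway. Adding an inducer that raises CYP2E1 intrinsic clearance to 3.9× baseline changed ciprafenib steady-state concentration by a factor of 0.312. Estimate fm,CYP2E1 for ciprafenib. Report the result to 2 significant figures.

CL'/CL = 1 / 0.312 = 3.205
3.9·fm + (1 − fm) = 3.205
fm = (3.205 − 1) / (3.9 − 1) = 0.76

0.76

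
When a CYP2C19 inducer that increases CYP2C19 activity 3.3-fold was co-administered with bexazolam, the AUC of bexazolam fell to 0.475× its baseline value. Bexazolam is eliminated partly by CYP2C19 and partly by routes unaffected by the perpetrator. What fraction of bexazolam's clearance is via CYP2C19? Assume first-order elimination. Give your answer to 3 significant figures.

0.481

Write x for the fraction cleared via CYP2C19. The observed AUC change means clearance rose to 1/0.475 = 2.105 of baseline.
Setting x·3.3 + (1 − x) = 2.105 and solving: x = (2.105 − 1)/(3.3 − 1) = 0.481.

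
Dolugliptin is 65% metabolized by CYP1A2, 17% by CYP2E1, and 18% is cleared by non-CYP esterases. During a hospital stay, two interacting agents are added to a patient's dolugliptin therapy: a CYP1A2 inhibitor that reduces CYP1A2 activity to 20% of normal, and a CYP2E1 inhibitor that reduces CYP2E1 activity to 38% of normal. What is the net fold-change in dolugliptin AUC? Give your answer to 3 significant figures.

CYP1A2: 0.65 × 0.2 = 0.13
CYP2E1: 0.17 × 0.38 = 0.0646
Other: 0.18 (unchanged)
CL_new/CL_old = 0.13 + 0.0646 + 0.18 = 0.3746.
Because AUC varies inversely with clearance, the combined effect is 1 / 0.3746 = 2.67.

2.67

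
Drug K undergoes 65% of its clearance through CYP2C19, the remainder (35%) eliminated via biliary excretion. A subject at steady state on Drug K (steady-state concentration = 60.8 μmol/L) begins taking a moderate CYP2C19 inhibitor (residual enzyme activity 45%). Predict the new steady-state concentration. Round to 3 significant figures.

The CYP2C19 pathway (65% of clearance) drops to 0.45× activity: 0.65 × 0.45 = 0.2925.
Non-CYP routes (35%) are unchanged.
Relative clearance = 0.2925 + 0.35 = 0.6425.
With dosing unchanged, steady-state concentration scales as 1/CL: 60.8 / 0.6425 = 94.6 μmol/L.

94.6 μmol/L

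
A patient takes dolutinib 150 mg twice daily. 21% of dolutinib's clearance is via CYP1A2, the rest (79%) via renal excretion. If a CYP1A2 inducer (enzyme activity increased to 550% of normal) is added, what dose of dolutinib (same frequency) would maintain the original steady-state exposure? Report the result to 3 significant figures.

292 mg

The CYP1A2 pathway (21% of clearance) increases to 5.5× activity: 0.21 × 5.5 = 1.155.
The remaining 79% of clearance is unaffected.
New clearance relative to baseline: 1.155 + 0.79 = 1.945.
To maintain the same steady-state level, dose must scale with clearance: new dose = 150 × 1.945 = 292 mg.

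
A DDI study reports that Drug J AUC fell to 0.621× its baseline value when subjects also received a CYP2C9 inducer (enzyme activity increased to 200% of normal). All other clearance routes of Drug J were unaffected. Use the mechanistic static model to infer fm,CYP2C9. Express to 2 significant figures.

0.61

Let x = fm,CYP2C9. Because AUC ∝ 1/CL, relative clearance rose to 1/0.621 = 1.61.
Only the CYP2C9 route changed, so 1.61 = x·2 + (1 − x), giving x = 0.61.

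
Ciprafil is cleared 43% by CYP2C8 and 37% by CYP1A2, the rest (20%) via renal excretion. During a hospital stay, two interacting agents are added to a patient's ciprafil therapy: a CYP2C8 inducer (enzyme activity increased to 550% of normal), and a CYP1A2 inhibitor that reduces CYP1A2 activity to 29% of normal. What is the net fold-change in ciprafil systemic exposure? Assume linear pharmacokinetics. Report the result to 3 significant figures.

0.374

CYP2C8: 0.43 × 5.5 = 2.365
CYP1A2: 0.37 × 0.29 = 0.1073
Other: 0.2 (unchanged)
Relative clearance = 2.365 + 0.1073 + 0.2 = 2.6723.
Systemic exposure ∝ 1/CL: fold-change = 1 / 2.6723 = 0.374.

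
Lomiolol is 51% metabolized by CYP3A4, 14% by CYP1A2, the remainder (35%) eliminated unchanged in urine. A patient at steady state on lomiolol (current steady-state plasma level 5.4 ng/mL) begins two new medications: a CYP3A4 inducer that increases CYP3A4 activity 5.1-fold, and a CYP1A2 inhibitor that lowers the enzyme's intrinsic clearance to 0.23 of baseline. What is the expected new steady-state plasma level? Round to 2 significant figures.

CYP3A4: 0.51 × 5.1 = 2.601
CYP1A2: 0.14 × 0.23 = 0.0322
Other: 0.35 (unchanged)
Relative clearance = 2.601 + 0.0322 + 0.35 = 2.9832.
Steady-state plasma level ∝ 1/CL: new value = 5.4 / 2.9832 = 1.8 ng/mL.

1.8 ng/mL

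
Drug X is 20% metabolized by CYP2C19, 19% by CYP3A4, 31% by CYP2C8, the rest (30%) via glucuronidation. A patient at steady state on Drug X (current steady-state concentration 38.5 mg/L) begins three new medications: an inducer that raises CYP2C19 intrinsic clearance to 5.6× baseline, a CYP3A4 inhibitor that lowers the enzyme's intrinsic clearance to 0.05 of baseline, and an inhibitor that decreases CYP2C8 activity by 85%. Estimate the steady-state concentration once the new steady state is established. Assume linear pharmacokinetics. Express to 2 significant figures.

26 mg/L

The CYP2C19 pathway (20% of clearance) increases to 5.6× activity: 0.2 × 5.6 = 1.12.
The CYP3A4 pathway (19% of clearance) drops to 0.05× activity: 0.19 × 0.05 = 0.0095.
The CYP2C8 pathway (31% of clearance) is reduced to 0.15× activity: 0.31 × 0.15 = 0.0465.
Non-CYP routes (30%) are unchanged.
New clearance relative to baseline: 1.12 + 0.0095 + 0.0465 + 0.3 = 1.476.
Steady-state concentration ∝ 1/CL: new value = 38.5 / 1.476 = 26 mg/L.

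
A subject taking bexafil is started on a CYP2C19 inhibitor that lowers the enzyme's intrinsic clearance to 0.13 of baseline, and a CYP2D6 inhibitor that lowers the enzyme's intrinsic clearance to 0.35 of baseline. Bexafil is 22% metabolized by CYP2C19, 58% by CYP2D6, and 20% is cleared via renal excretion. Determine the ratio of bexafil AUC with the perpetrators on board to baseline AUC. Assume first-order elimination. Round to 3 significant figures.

The CYP2C19 pathway (22% of clearance) falls to 0.13× activity: 0.22 × 0.13 = 0.0286.
The CYP2D6 pathway (58% of clearance) drops to 0.35× activity: 0.58 × 0.35 = 0.203.
Non-CYP routes (20%) are unchanged.
New clearance relative to baseline: 0.0286 + 0.203 + 0.2 = 0.4316.
Because AUC varies inversely with clearance, the combined effect is 1 / 0.4316 = 2.32.

2.32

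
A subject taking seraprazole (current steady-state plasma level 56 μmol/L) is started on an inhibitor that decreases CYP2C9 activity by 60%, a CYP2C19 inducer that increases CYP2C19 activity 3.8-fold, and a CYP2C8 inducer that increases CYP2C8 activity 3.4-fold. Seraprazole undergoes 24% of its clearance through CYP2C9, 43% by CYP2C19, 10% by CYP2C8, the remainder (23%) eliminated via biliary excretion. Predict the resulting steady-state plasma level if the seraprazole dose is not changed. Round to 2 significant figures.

24 μmol/L

CYP2C9: 0.24 × 0.4 = 0.096
CYP2C19: 0.43 × 3.8 = 1.634
CYP2C8: 0.1 × 3.4 = 0.34
Other: 0.23 (unchanged)
CL_new/CL_old = 0.096 + 1.634 + 0.34 + 0.23 = 2.3.
Dividing the baseline by the relative clearance: 56 / 2.3 = 24 μmol/L.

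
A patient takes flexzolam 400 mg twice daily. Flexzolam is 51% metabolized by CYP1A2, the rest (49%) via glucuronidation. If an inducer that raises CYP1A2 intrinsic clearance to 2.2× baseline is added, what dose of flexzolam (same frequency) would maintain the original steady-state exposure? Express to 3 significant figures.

645 mg

The CYP1A2 pathway (51% of clearance) is boosted to 2.2× activity: 0.51 × 2.2 = 1.122.
Non-CYP routes (49%) are unchanged.
CL_new/CL_old = 1.122 + 0.49 = 1.612.
To maintain the same steady-state level, dose must scale with clearance: new dose = 400 × 1.612 = 645 mg.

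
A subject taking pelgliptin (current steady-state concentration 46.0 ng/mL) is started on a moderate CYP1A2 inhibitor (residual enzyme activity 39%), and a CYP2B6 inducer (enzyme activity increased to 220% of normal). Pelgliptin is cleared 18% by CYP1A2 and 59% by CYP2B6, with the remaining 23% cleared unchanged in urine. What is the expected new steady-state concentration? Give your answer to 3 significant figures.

28.8 ng/mL

The CYP1A2 pathway (18% of clearance) is reduced to 0.39× activity: 0.18 × 0.39 = 0.0702.
The CYP2B6 pathway (59% of clearance) is boosted to 2.2× activity: 0.59 × 2.2 = 1.298.
Non-CYP routes (23%) are unchanged.
CL_new/CL_old = 0.0702 + 1.298 + 0.23 = 1.5982.
New steady-state concentration = 46.0 / 1.5982 = 28.8 ng/mL (concentration scales inversely with clearance).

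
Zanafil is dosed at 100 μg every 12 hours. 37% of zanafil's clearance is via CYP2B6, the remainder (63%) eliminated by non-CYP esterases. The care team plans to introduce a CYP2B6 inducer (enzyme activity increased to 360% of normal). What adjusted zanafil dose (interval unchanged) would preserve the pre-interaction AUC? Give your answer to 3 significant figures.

The CYP2B6 pathway (37% of clearance) is boosted to 3.6× activity: 0.37 × 3.6 = 1.332.
The remaining 63% of clearance is unaffected.
New clearance relative to baseline: 1.332 + 0.63 = 1.962.
Css,avg = (dose rate)/CL, so holding Css fixed requires dose ∝ CL: 100 × 1.962 = 196 μg.

196 μg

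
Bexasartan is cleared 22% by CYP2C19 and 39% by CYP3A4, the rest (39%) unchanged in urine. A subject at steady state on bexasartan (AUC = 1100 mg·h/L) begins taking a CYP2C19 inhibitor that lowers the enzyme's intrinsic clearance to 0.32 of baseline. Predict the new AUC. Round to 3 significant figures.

The CYP2C19 pathway (22% of clearance) is reduced to 0.32× activity: 0.22 × 0.32 = 0.0704.
CYP3A4 (39%) and the residual 39% are unaffected.
New clearance relative to baseline: 0.0704 + 0.39 + 0.39 = 0.8504.
AUC ∝ 1/CL, so new value = 1100 / 0.8504 = 1.29 × 10³ mg·h/L.

1.29 × 10³ mg·h/L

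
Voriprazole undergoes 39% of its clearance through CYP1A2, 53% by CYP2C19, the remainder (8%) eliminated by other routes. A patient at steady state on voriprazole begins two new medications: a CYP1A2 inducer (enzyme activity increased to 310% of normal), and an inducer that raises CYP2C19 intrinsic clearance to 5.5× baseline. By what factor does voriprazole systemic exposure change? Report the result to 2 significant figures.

0.24

The CYP1A2 pathway (39% of clearance) is boosted to 3.1× activity: 0.39 × 3.1 = 1.209.
The CYP2C19 pathway (53% of clearance) rises to 5.5× activity: 0.53 × 5.5 = 2.915.
Non-CYP routes (8%) are unchanged.
New clearance relative to baseline: 1.209 + 2.915 + 0.08 = 4.204.
Because systemic exposure varies inversely with clearance, the combined effect is 1 / 4.204 = 0.24.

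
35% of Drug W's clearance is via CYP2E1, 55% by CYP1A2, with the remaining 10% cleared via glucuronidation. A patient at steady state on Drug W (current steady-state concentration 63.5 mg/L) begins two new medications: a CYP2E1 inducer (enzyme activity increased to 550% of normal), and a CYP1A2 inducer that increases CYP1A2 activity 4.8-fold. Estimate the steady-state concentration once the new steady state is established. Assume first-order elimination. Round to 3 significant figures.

13.6 mg/L

The CYP2E1 pathway (35% of clearance) increases to 5.5× activity: 0.35 × 5.5 = 1.925.
The CYP1A2 pathway (55% of clearance) increases to 4.8× activity: 0.55 × 4.8 = 2.64.
Non-CYP routes (10%) are unchanged.
Relative clearance = 1.925 + 2.64 + 0.1 = 4.665.
Dividing the baseline by the relative clearance: 63.5 / 4.665 = 13.6 mg/L.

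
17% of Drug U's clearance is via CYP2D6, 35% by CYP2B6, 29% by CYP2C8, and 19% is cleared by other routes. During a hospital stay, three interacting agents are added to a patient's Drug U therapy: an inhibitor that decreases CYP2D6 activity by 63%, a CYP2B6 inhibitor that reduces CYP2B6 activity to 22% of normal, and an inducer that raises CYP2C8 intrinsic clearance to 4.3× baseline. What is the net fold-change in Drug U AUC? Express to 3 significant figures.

0.634

The CYP2D6 pathway (17% of clearance) drops to 0.37× activity: 0.17 × 0.37 = 0.0629.
The CYP2B6 pathway (35% of clearance) is reduced to 0.22× activity: 0.35 × 0.22 = 0.077.
The CYP2C8 pathway (29% of clearance) increases to 4.3× activity: 0.29 × 4.3 = 1.247.
Non-CYP routes (19%) are unchanged.
New clearance relative to baseline: 0.0629 + 0.077 + 1.247 + 0.19 = 1.5769.
Because AUC varies inversely with clearance, the combined effect is 1 / 1.5769 = 0.634.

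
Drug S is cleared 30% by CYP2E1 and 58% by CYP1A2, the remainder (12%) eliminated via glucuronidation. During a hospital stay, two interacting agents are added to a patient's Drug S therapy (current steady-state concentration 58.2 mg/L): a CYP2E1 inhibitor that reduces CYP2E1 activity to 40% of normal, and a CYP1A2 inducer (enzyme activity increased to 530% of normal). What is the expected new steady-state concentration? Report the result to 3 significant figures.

17.6 mg/L

The CYP2E1 pathway (30% of clearance) drops to 0.4× activity: 0.3 × 0.4 = 0.12.
The CYP1A2 pathway (58% of clearance) is boosted to 5.3× activity: 0.58 × 5.3 = 3.074.
The remaining 12% of clearance is unaffected.
Relative clearance = 0.12 + 3.074 + 0.12 = 3.314.
New steady-state concentration = 58.2 / 3.314 = 17.6 mg/L (concentration scales inversely with clearance).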